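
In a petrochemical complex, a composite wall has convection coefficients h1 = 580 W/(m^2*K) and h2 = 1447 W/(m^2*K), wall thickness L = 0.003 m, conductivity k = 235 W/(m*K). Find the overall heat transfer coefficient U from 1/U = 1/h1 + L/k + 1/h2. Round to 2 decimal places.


1/U = 1/h1 + L/k + 1/h2
1/U = 1/580 + 0.003/235 + 1/1447
1/U = 0.0017241379 + 1.2766e-05 + 0.000691085
1/U = 0.0024279889
U = 411.86 W/(m^2*K)


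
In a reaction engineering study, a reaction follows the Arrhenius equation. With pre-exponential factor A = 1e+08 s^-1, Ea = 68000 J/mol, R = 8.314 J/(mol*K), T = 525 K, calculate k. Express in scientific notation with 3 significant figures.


k = A * exp(-Ea/(R*T))
k = 1e+08 * exp(-68000 / (8.314 * 525))
k = 1e+08 * exp(-15.579)
k = 1.71e+01


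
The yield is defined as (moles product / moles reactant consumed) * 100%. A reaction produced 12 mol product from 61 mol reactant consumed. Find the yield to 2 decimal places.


Yield = (moles product / moles consumed) * 100%
Yield = (12 / 61) * 100
Yield = 0.1967 * 100
Yield = 19.67%


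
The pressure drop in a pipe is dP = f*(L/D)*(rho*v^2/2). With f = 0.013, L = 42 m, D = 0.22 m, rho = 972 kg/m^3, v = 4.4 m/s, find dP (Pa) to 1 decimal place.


dP = f * (L/D) * (rho*v^2/2)
dP = 0.013 * (42/0.22) * (972*4.4^2/2)
L/D = 190.90909091
rho*v^2/2 = 972*19.36/2 = 9408.96
dP = 0.013 * 190.90909091 * 9408.96
dP = 23351.3 Pa


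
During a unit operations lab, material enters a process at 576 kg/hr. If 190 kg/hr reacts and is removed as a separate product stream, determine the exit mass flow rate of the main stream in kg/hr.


Steady-state mass balance on the main outlet: F_out = F_in - F_removed
F_out = 576 - 190
F_out = 386 kg/hr


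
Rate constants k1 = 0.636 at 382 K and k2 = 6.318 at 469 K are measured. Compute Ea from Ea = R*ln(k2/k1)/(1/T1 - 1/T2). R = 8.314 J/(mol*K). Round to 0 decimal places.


Ea = R * ln(k2/k1) / (1/T1 - 1/T2)
ln(k2/k1) = ln(6.318/0.636) = 2.2959594
1/T1 - 1/T2 = 1/382 - 1/469 = 0.000485604885
Ea = 8.314 * 2.2959594 / 0.000485604885
Ea = 39309 J/mol


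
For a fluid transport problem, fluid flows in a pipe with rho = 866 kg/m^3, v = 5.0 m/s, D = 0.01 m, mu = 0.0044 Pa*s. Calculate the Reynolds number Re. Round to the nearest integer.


Re = rho * v * D / mu
Re = 866 * 5.0 * 0.01 / 0.0044
Re = 43.3 / 0.0044
Re = 9841


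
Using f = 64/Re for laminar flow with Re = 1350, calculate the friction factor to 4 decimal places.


f = 64 / Re
f = 64 / 1350
f = 0.0474


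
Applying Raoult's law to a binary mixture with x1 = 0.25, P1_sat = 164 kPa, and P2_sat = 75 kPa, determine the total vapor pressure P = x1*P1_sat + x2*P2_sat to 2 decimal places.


P = x1*P1_sat + x2*P2_sat
x2 = 1 - x1 = 1 - 0.25 = 0.75
P = 0.25*164 + 0.75*75
P = 41.0 + 56.25
P = 97.25 kPa


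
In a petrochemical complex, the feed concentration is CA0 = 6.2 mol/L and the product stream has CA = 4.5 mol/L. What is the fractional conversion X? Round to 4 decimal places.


X = (CA0 - CA) / CA0
X = (6.2 - 4.5) / 6.2
X = 1.7 / 6.2
X = 0.2742


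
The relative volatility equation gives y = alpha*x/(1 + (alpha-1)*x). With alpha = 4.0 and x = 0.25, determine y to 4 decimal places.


y = alpha*x / (1 + (alpha-1)*x)
y = 4.0*0.25 / (1 + (4.0-1)*0.25)
y = 1.0 / (1 + 0.75)
y = 1.0 / 1.75
y = 0.5714


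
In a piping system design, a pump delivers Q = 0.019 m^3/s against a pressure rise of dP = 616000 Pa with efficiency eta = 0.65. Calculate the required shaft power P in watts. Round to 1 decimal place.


P = Q * dP / eta
P = 0.019 * 616000 / 0.65
P = 11704.0 / 0.65
P = 18006.2 W


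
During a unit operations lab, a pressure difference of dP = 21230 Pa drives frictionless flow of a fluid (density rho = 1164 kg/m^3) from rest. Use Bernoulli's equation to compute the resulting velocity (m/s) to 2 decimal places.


v = sqrt(2*dP/rho)
v = sqrt(2*21230/1164)
v = sqrt(36.477663)
v = 6.04 m/s


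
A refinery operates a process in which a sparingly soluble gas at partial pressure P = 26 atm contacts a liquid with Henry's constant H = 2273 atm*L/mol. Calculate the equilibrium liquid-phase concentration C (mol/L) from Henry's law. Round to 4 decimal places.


C = P / H
C = 26 / 2273
C = 0.0114 mol/L


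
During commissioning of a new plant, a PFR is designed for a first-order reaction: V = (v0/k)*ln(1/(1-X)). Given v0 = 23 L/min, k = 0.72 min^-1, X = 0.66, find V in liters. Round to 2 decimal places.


V = (v0/k) * ln(1/(1-X))
V = (23/0.72) * ln(1/(1-0.66))
V = 31.944444 * ln(2.941176)
V = 31.944444 * 1.07881
V = 34.46 L


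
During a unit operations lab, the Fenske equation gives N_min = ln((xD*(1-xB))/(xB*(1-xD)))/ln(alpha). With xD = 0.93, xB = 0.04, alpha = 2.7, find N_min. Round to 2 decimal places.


N_min = ln((xD*(1-xB))/(xB*(1-xD))) / ln(alpha)
Numerator inside ln: 0.8928 / 0.0028 = 318.857143
ln(318.857143) = 5.764743
ln(alpha) = ln(2.7) = 0.993252
N_min = 5.764743 / 0.993252 = 5.80


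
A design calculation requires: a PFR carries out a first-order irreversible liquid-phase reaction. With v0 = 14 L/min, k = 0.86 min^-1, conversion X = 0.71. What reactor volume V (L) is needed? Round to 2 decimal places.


V = (v0/k) * ln(1/(1-X))
V = (14/0.86) * ln(1/(1-0.71))
V = 16.27907 * ln(3.448276)
V = 16.27907 * 1.237874
V = 20.15 L


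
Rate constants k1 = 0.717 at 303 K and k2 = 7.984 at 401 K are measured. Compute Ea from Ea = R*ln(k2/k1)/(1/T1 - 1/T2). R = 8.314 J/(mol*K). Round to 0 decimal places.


Ea = R * ln(k2/k1) / (1/T1 - 1/T2)
ln(k2/k1) = ln(7.984/0.717) = 2.410119
1/T1 - 1/T2 = 1/303 - 1/401 = 0.000806564447
Ea = 8.314 * 2.410119 / 0.000806564447
Ea = 24843 J/mol


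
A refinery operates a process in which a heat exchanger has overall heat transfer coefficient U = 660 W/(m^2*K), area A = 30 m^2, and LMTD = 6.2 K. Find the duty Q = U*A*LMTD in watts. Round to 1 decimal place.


Q = U * A * LMTD
Q = 660 * 30 * 6.2
Q = 122760.0 W


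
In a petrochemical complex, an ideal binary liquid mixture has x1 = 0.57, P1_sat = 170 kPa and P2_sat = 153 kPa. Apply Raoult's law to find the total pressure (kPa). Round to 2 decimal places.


P = x1*P1_sat + x2*P2_sat
x2 = 1 - x1 = 1 - 0.57 = 0.43
P = 0.57*170 + 0.43*153
P = 96.9 + 65.79
P = 162.69 kPa


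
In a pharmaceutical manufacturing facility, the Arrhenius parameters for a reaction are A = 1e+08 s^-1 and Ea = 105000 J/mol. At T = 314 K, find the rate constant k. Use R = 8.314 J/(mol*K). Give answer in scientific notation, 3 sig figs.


k = A * exp(-Ea/(R*T))
k = 1e+08 * exp(-105000 / (8.314 * 314))
k = 1e+08 * exp(-40.220701)
k = 3.41e-10


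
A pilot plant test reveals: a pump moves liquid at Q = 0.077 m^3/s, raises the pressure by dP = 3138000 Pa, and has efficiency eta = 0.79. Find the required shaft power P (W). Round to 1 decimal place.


P = Q * dP / eta
P = 0.077 * 3138000 / 0.79
P = 241626.0 / 0.79
P = 305855.7 W


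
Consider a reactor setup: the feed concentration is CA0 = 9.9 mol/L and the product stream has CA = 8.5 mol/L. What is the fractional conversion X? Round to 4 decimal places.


X = (CA0 - CA) / CA0
X = (9.9 - 8.5) / 9.9
X = 1.4 / 9.9
X = 0.1414


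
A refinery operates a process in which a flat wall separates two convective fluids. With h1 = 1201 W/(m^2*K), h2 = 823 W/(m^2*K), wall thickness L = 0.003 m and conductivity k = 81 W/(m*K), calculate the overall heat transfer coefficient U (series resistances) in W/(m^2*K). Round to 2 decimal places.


1/U = 1/h1 + L/k + 1/h2
1/U = 1/1201 + 0.003/81 + 1/823
1/U = 0.0008326395 + 3.7037e-05 + 0.0012150668
1/U = 0.0020847433
U = 479.68 W/(m^2*K)


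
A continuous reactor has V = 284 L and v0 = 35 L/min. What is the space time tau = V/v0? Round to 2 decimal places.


tau = V / v0
tau = 284 / 35
tau = 8.11 min


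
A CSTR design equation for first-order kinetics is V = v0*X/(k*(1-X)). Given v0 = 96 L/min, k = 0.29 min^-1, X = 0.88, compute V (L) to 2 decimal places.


V = v0 * X / (k * (1 - X))
V = 96 * 0.88 / (0.29 * (1 - 0.88))
V = 84.48 / (0.29 * 0.12)
V = 84.48 / 0.0348
V = 2427.59 L


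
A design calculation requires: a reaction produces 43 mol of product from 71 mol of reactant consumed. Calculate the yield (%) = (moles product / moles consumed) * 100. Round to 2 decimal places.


Yield = (moles product / moles consumed) * 100%
Yield = (43 / 71) * 100
Yield = 0.6056 * 100
Yield = 60.56%


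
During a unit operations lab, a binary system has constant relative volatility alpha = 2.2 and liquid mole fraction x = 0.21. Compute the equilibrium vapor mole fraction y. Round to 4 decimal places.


y = alpha*x / (1 + (alpha-1)*x)
y = 2.2*0.21 / (1 + (2.2-1)*0.21)
y = 0.462 / (1 + 0.252)
y = 0.462 / 1.252
y = 0.3690


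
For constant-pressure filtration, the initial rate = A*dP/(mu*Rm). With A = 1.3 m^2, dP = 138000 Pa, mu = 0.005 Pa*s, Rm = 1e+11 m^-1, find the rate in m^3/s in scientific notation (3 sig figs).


rate = A * dP / (mu * Rm)
rate = 1.3 * 138000 / (0.005 * 1e+11)
rate = 179400.0 / 5.000e+08
rate = 3.59e-04 m^3/s


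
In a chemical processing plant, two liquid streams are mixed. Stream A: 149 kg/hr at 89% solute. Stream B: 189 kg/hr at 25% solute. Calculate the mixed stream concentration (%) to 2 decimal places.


Mass balance on solute: F1*x1 + F2*x2 = F3*x3
F3 = F1 + F2 = 149 + 189 = 338 kg/hr
x3 = (F1*x1 + F2*x2)/F3
x3 = (149*0.89 + 189*0.25) / 338
x3 = 53.21%


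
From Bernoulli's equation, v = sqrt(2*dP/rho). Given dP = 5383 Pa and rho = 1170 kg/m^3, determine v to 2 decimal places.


v = sqrt(2*dP/rho)
v = sqrt(2*5383/1170)
v = sqrt(9.201709)
v = 3.03 m/s


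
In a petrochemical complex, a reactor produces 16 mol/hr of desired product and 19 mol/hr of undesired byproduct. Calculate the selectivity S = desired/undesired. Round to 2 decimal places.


S = desired product rate / undesired product rate
S = 16 / 19
S = 0.84


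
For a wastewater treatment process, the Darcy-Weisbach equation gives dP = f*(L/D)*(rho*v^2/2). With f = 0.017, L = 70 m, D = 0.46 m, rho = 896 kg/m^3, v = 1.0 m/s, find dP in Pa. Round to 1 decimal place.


dP = f * (L/D) * (rho*v^2/2)
dP = 0.017 * (70/0.46) * (896*1.0^2/2)
L/D = 152.17391304
rho*v^2/2 = 896*1.0/2 = 448.0
dP = 0.017 * 152.17391304 * 448.0
dP = 1159.0 Pa


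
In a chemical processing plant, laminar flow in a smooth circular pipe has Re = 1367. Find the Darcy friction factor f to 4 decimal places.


f = 64 / Re
f = 64 / 1367
f = 0.0468


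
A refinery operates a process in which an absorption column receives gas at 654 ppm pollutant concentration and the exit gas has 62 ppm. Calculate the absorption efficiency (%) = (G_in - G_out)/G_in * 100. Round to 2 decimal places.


Efficiency = (G_in - G_out) / G_in * 100%
Efficiency = (654 - 62) / 654 * 100
Efficiency = 592 / 654 * 100
Efficiency = 90.52%


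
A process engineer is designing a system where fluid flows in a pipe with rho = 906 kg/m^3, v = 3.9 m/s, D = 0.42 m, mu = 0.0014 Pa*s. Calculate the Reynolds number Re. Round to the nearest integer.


Re = rho * v * D / mu
Re = 906 * 3.9 * 0.42 / 0.0014
Re = 1484.028 / 0.0014
Re = 1060020


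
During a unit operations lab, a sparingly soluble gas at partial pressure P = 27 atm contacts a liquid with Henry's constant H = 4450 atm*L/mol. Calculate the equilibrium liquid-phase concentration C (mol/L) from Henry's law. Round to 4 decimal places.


C = P / H
C = 27 / 4450
C = 0.0061 mol/L


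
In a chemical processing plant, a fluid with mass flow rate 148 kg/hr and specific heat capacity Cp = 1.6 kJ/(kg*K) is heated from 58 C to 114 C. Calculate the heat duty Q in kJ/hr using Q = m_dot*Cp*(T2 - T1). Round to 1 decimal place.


Q = m_dot * Cp * (T2 - T1)
Q = 148 * 1.6 * (114 - 58)
Q = 148 * 1.6 * 56
Q = 13260.8 kJ/hr


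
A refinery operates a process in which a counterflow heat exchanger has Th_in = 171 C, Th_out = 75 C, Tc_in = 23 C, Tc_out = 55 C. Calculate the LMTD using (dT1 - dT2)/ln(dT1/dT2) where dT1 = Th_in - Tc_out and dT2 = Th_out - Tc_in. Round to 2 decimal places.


dT1 = Th_in - Tc_out = 171 - 55 = 116
dT2 = Th_out - Tc_in = 75 - 23 = 52
LMTD = (dT1 - dT2) / ln(dT1/dT2)
LMTD = (116 - 52) / ln(116/52)
LMTD = 79.77 K


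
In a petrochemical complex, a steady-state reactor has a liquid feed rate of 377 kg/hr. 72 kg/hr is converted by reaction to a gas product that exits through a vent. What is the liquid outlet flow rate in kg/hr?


Steady-state mass balance on the main outlet: F_out = F_in - F_removed
F_out = 377 - 72
F_out = 305 kg/hr


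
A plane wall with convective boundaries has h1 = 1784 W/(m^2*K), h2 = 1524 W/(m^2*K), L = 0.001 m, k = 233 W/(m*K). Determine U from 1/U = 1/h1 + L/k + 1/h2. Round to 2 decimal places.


1/U = 1/h1 + L/k + 1/h2
1/U = 1/1784 + 0.001/233 + 1/1524
1/U = 0.0005605381 + 4.2918e-06 + 0.000656168
1/U = 0.0012209979
U = 819.00 W/(m^2*K)


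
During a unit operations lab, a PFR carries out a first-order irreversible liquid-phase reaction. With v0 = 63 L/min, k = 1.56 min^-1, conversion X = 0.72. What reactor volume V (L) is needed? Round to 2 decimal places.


V = (v0/k) * ln(1/(1-X))
V = (63/1.56) * ln(1/(1-0.72))
V = 40.384615 * ln(3.571429)
V = 40.384615 * 1.272966
V = 51.41 L


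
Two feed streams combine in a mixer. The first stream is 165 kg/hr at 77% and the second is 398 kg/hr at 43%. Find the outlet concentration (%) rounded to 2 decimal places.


Mass balance on solute: F1*x1 + F2*x2 = F3*x3
F3 = F1 + F2 = 165 + 398 = 563 kg/hr
x3 = (F1*x1 + F2*x2)/F3
x3 = (165*0.77 + 398*0.43) / 563
x3 = 52.96%


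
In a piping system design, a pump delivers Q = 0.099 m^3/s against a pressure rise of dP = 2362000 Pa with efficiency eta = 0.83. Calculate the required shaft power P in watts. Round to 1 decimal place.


P = Q * dP / eta
P = 0.099 * 2362000 / 0.83
P = 233838.0 / 0.83
P = 281732.5 W


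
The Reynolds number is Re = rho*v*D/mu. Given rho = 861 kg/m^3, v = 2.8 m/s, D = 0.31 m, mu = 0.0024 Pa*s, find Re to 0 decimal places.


Re = rho * v * D / mu
Re = 861 * 2.8 * 0.31 / 0.0024
Re = 747.348 / 0.0024
Re = 311395


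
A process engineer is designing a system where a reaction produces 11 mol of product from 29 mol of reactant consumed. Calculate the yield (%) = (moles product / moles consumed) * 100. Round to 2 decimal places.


Yield = (moles product / moles consumed) * 100%
Yield = (11 / 29) * 100
Yield = 0.3793 * 100
Yield = 37.93%


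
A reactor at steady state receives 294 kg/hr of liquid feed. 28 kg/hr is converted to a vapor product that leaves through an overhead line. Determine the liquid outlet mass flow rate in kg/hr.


Steady-state mass balance on the main outlet: F_out = F_in - F_removed
F_out = 294 - 28
F_out = 266 kg/hr


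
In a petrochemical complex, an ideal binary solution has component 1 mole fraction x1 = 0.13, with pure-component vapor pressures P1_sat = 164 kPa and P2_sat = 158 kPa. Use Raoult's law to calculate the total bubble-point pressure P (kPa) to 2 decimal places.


P = x1*P1_sat + x2*P2_sat
x2 = 1 - x1 = 1 - 0.13 = 0.87
P = 0.13*164 + 0.87*158
P = 21.32 + 137.46
P = 158.78 kPa


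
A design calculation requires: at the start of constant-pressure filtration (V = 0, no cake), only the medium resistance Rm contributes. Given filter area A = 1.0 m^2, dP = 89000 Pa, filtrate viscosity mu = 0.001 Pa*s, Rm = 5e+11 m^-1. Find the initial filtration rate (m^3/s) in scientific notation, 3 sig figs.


rate = A * dP / (mu * Rm)
rate = 1.0 * 89000 / (0.001 * 5e+11)
rate = 89000.0 / 5.000e+08
rate = 1.78e-04 m^3/s


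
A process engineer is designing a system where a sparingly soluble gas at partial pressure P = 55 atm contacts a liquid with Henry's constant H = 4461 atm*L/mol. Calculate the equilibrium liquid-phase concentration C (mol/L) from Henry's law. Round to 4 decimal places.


C = P / H
C = 55 / 4461
C = 0.0123 mol/L


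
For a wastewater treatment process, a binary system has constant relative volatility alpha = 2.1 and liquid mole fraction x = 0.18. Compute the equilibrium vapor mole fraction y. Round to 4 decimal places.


y = alpha*x / (1 + (alpha-1)*x)
y = 2.1*0.18 / (1 + (2.1-1)*0.18)
y = 0.378 / (1 + 0.198)
y = 0.378 / 1.198
y = 0.3155


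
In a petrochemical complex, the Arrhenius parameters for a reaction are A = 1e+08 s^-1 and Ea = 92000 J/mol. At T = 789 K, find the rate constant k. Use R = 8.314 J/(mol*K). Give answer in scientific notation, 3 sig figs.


k = A * exp(-Ea/(R*T))
k = 1e+08 * exp(-92000 / (8.314 * 789))
k = 1e+08 * exp(-14.024933)
k = 8.11e+01


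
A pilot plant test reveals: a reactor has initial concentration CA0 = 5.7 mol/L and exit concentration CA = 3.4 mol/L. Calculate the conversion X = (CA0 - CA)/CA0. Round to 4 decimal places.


X = (CA0 - CA) / CA0
X = (5.7 - 3.4) / 5.7
X = 2.3 / 5.7
X = 0.4035


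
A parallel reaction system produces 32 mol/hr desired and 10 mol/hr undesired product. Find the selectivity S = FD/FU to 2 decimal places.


S = desired product rate / undesired product rate
S = 32 / 10
S = 3.20


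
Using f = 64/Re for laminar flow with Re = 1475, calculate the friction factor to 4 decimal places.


f = 64 / Re
f = 64 / 1475
f = 0.0434


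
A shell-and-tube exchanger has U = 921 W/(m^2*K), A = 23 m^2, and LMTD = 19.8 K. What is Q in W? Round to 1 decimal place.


Q = U * A * LMTD
Q = 921 * 23 * 19.8
Q = 419423.4 W


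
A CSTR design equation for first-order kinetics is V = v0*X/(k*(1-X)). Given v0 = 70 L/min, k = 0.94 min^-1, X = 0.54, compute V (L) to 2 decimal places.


V = v0 * X / (k * (1 - X))
V = 70 * 0.54 / (0.94 * (1 - 0.54))
V = 37.8 / (0.94 * 0.46)
V = 37.8 / 0.4324
V = 87.42 L


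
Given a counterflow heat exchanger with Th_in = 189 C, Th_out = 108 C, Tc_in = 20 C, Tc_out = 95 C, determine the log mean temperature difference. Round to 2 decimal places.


dT1 = Th_in - Tc_out = 189 - 95 = 94
dT2 = Th_out - Tc_in = 108 - 20 = 88
LMTD = (dT1 - dT2) / ln(dT1/dT2)
LMTD = (94 - 88) / ln(94/88)
LMTD = 90.97 K


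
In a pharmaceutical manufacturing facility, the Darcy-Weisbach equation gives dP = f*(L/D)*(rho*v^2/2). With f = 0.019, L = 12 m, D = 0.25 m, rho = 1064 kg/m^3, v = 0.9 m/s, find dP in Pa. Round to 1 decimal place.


dP = f * (L/D) * (rho*v^2/2)
dP = 0.019 * (12/0.25) * (1064*0.9^2/2)
L/D = 48.0
rho*v^2/2 = 1064*0.81/2 = 430.92
dP = 0.019 * 48.0 * 430.92
dP = 393.0 Pa


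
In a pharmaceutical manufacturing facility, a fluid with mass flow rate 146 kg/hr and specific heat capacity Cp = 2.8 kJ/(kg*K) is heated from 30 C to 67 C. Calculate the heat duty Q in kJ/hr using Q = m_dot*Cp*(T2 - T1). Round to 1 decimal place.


Q = m_dot * Cp * (T2 - T1)
Q = 146 * 2.8 * (67 - 30)
Q = 146 * 2.8 * 37
Q = 15125.6 kJ/hr


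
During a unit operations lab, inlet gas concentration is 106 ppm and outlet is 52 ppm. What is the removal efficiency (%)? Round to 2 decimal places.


Efficiency = (G_in - G_out) / G_in * 100%
Efficiency = (106 - 52) / 106 * 100
Efficiency = 54 / 106 * 100
Efficiency = 50.94%


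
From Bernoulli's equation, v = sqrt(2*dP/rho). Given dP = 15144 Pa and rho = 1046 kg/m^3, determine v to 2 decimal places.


v = sqrt(2*dP/rho)
v = sqrt(2*15144/1046)
v = sqrt(28.956023)
v = 5.38 m/s


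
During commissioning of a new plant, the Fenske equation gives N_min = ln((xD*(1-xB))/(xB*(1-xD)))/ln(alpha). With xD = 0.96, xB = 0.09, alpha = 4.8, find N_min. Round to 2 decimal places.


N_min = ln((xD*(1-xB))/(xB*(1-xD))) / ln(alpha)
Numerator inside ln: 0.8736 / 0.0036 = 242.666667
ln(242.666667) = 5.491689
ln(alpha) = ln(4.8) = 1.568616
N_min = 5.491689 / 1.568616 = 3.50


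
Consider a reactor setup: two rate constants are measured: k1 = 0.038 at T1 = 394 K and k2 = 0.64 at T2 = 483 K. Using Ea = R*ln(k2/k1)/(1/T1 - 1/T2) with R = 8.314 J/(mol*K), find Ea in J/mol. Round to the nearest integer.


Ea = R * ln(k2/k1) / (1/T1 - 1/T2)
ln(k2/k1) = ln(0.64/0.038) = 2.823882
1/T1 - 1/T2 = 1/394 - 1/483 = 0.000467677691
Ea = 8.314 * 2.823882 / 0.000467677691
Ea = 50201 J/mol


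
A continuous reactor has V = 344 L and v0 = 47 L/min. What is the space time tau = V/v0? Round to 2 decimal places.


tau = V / v0
tau = 344 / 47
tau = 7.32 min


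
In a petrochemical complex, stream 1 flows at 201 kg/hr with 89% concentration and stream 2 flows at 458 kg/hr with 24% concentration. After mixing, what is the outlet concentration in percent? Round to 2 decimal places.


Mass balance on solute: F1*x1 + F2*x2 = F3*x3
F3 = F1 + F2 = 201 + 458 = 659 kg/hr
x3 = (F1*x1 + F2*x2)/F3
x3 = (201*0.89 + 458*0.24) / 659
x3 = 43.83%


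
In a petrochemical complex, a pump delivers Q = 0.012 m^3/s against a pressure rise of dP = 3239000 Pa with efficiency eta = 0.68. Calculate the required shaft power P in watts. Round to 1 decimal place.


P = Q * dP / eta
P = 0.012 * 3239000 / 0.68
P = 38868.0 / 0.68
P = 57158.8 W


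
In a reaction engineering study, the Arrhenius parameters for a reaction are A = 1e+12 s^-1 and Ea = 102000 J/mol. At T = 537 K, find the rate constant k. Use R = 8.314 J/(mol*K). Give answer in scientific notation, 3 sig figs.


k = A * exp(-Ea/(R*T))
k = 1e+12 * exp(-102000 / (8.314 * 537))
k = 1e+12 * exp(-22.8463)
k = 1.20e+02


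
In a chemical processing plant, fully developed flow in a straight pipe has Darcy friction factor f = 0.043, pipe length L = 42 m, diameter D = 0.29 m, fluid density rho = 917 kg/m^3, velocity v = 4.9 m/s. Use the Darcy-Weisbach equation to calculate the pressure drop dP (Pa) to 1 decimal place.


dP = f * (L/D) * (rho*v^2/2)
dP = 0.043 * (42/0.29) * (917*4.9^2/2)
L/D = 144.82758621
rho*v^2/2 = 917*24.01/2 = 11008.585
dP = 0.043 * 144.82758621 * 11008.585
dP = 68556.9 Pa


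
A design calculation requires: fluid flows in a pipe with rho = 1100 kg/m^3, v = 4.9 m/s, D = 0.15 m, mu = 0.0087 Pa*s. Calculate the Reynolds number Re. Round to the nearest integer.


Re = rho * v * D / mu
Re = 1100 * 4.9 * 0.15 / 0.0087
Re = 808.5 / 0.0087
Re = 92931


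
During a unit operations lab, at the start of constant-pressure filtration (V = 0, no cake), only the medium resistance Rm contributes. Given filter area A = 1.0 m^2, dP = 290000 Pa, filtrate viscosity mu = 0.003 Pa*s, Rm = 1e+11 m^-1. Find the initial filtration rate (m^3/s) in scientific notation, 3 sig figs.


rate = A * dP / (mu * Rm)
rate = 1.0 * 290000 / (0.003 * 1e+11)
rate = 290000.0 / 3.000e+08
rate = 9.67e-04 m^3/s


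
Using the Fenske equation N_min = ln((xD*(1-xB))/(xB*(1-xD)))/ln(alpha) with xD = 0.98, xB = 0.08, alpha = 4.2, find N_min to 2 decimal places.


N_min = ln((xD*(1-xB))/(xB*(1-xD))) / ln(alpha)
Numerator inside ln: 0.9016 / 0.0016 = 563.5
ln(563.5) = 6.334167
ln(alpha) = ln(4.2) = 1.435085
N_min = 6.334167 / 1.435085 = 4.41


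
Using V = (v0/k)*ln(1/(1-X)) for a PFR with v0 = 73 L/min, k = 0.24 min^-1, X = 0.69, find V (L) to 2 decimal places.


V = (v0/k) * ln(1/(1-X))
V = (73/0.24) * ln(1/(1-0.69))
V = 304.166667 * ln(3.225806)
V = 304.166667 * 1.171183
V = 356.23 L


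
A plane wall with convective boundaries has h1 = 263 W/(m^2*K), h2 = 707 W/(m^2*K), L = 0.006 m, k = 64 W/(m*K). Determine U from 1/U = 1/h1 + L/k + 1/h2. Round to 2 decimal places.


1/U = 1/h1 + L/k + 1/h2
1/U = 1/263 + 0.006/64 + 1/707
1/U = 0.0038022814 + 9.375e-05 + 0.0014144272
1/U = 0.0053104586
U = 188.31 W/(m^2*K)


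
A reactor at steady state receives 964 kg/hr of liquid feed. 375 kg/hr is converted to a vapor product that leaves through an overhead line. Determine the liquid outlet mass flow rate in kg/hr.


Steady-state mass balance on the main outlet: F_out = F_in - F_removed
F_out = 964 - 375
F_out = 589 kg/hr


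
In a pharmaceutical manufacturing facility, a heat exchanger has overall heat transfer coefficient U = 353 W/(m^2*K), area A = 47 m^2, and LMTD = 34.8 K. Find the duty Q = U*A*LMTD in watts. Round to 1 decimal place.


Q = U * A * LMTD
Q = 353 * 47 * 34.8
Q = 577366.8 W


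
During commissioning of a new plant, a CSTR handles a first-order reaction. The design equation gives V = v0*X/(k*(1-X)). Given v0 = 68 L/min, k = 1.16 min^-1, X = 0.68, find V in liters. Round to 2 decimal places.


V = v0 * X / (k * (1 - X))
V = 68 * 0.68 / (1.16 * (1 - 0.68))
V = 46.24 / (1.16 * 0.32)
V = 46.24 / 0.3712
V = 124.57 L


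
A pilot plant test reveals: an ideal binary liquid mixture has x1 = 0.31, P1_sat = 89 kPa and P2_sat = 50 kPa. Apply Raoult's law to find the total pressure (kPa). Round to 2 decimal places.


P = x1*P1_sat + x2*P2_sat
x2 = 1 - x1 = 1 - 0.31 = 0.69
P = 0.31*89 + 0.69*50
P = 27.59 + 34.5
P = 62.09 kPa


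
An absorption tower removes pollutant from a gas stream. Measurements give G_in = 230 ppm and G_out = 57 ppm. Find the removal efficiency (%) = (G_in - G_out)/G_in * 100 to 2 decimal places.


Efficiency = (G_in - G_out) / G_in * 100%
Efficiency = (230 - 57) / 230 * 100
Efficiency = 173 / 230 * 100
Efficiency = 75.22%


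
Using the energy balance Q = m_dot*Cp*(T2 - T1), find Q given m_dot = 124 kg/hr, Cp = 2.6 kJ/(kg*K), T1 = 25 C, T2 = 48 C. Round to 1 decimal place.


Q = m_dot * Cp * (T2 - T1)
Q = 124 * 2.6 * (48 - 25)
Q = 124 * 2.6 * 23
Q = 7415.2 kJ/hr


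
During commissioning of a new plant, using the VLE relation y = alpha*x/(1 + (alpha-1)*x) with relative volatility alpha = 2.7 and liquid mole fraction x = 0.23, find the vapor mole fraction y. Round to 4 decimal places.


y = alpha*x / (1 + (alpha-1)*x)
y = 2.7*0.23 / (1 + (2.7-1)*0.23)
y = 0.621 / (1 + 0.391)
y = 0.621 / 1.391
y = 0.4464


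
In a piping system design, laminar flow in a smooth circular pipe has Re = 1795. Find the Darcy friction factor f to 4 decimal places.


f = 64 / Re
f = 64 / 1795
f = 0.0357


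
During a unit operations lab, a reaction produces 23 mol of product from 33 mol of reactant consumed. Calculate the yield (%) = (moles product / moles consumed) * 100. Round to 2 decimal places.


Yield = (moles product / moles consumed) * 100%
Yield = (23 / 33) * 100
Yield = 0.697 * 100
Yield = 69.70%


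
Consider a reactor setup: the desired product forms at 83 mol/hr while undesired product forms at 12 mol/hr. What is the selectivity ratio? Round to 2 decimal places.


S = desired product rate / undesired product rate
S = 83 / 12
S = 6.92


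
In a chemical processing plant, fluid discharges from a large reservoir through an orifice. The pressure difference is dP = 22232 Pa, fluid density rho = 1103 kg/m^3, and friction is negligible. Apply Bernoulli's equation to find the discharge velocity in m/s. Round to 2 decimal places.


v = sqrt(2*dP/rho)
v = sqrt(2*22232/1103)
v = sqrt(40.311877)
v = 6.35 m/s


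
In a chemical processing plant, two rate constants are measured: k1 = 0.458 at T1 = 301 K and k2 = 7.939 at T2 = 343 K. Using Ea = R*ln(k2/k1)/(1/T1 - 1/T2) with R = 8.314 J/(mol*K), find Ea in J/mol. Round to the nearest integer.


Ea = R * ln(k2/k1) / (1/T1 - 1/T2)
ln(k2/k1) = ln(7.939/0.458) = 2.8526734
1/T1 - 1/T2 = 1/301 - 1/343 = 0.000406807241
Ea = 8.314 * 2.8526734 / 0.000406807241
Ea = 58301 J/mol


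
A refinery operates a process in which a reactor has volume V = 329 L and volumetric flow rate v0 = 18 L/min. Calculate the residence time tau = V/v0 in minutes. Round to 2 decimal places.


tau = V / v0
tau = 329 / 18
tau = 18.28 min


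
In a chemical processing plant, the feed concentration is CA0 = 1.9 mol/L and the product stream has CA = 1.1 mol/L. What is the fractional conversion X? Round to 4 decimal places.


X = (CA0 - CA) / CA0
X = (1.9 - 1.1) / 1.9
X = 0.8 / 1.9
X = 0.4211


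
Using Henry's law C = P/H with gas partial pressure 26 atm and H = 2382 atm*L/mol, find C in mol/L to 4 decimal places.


C = P / H
C = 26 / 2382
C = 0.0109 mol/L


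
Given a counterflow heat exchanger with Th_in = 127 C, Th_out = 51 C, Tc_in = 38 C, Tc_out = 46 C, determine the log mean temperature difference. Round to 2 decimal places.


dT1 = Th_in - Tc_out = 127 - 46 = 81
dT2 = Th_out - Tc_in = 51 - 38 = 13
LMTD = (dT1 - dT2) / ln(dT1/dT2)
LMTD = (81 - 13) / ln(81/13)
LMTD = 37.17 K


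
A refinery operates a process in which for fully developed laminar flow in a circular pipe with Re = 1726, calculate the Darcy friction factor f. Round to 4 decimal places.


f = 64 / Re
f = 64 / 1726
f = 0.0371


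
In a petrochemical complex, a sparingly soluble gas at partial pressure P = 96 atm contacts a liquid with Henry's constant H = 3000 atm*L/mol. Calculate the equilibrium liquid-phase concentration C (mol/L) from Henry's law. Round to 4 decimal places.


C = P / H
C = 96 / 3000
C = 0.0320 mol/L


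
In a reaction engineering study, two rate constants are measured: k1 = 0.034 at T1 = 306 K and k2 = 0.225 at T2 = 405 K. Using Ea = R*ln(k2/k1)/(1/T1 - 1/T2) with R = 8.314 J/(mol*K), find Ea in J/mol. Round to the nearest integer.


Ea = R * ln(k2/k1) / (1/T1 - 1/T2)
ln(k2/k1) = ln(0.225/0.034) = 1.8897399
1/T1 - 1/T2 = 1/306 - 1/405 = 0.000798838054
Ea = 8.314 * 1.8897399 / 0.000798838054
Ea = 19668 J/mol


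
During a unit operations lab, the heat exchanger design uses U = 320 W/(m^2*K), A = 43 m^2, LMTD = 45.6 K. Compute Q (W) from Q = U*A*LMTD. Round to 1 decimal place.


Q = U * A * LMTD
Q = 320 * 43 * 45.6
Q = 627456.0 W


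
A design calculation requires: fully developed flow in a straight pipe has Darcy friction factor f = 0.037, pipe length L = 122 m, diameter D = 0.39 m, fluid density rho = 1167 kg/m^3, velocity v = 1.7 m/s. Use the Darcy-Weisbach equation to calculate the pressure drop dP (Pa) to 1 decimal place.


dP = f * (L/D) * (rho*v^2/2)
dP = 0.037 * (122/0.39) * (1167*1.7^2/2)
L/D = 312.82051282
rho*v^2/2 = 1167*2.89/2 = 1686.315
dP = 0.037 * 312.82051282 * 1686.315
dP = 19518.0 Pa


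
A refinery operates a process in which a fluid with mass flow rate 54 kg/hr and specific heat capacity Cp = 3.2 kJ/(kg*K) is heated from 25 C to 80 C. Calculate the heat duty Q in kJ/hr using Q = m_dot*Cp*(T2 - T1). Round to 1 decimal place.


Q = m_dot * Cp * (T2 - T1)
Q = 54 * 3.2 * (80 - 25)
Q = 54 * 3.2 * 55
Q = 9504.0 kJ/hr


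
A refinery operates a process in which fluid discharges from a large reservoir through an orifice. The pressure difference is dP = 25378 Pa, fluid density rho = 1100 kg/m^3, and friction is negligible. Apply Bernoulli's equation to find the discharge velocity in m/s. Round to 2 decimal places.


v = sqrt(2*dP/rho)
v = sqrt(2*25378/1100)
v = sqrt(46.141818)
v = 6.79 m/s


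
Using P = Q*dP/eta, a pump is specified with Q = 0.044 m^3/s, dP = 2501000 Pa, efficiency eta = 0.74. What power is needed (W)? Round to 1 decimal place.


P = Q * dP / eta
P = 0.044 * 2501000 / 0.74
P = 110044.0 / 0.74
P = 148708.1 W


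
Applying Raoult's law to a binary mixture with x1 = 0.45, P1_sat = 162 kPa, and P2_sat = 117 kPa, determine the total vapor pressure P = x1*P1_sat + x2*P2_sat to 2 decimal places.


P = x1*P1_sat + x2*P2_sat
x2 = 1 - x1 = 1 - 0.45 = 0.55
P = 0.45*162 + 0.55*117
P = 72.9 + 64.35
P = 137.25 kPa


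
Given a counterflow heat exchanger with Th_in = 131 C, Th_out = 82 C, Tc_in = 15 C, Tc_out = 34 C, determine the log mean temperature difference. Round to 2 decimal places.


dT1 = Th_in - Tc_out = 131 - 34 = 97
dT2 = Th_out - Tc_in = 82 - 15 = 67
LMTD = (dT1 - dT2) / ln(dT1/dT2)
LMTD = (97 - 67) / ln(97/67)
LMTD = 81.08 K


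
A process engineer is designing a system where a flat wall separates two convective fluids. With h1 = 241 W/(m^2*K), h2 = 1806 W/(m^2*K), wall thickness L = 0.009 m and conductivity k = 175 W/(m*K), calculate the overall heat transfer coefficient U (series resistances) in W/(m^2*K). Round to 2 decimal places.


1/U = 1/h1 + L/k + 1/h2
1/U = 1/241 + 0.009/175 + 1/1806
1/U = 0.0041493776 + 5.14286e-05 + 0.0005537099
1/U = 0.0047545161
U = 210.33 W/(m^2*K)


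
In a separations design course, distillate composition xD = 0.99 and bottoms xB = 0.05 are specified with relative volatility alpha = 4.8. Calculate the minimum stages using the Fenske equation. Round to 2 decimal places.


N_min = ln((xD*(1-xB))/(xB*(1-xD))) / ln(alpha)
Numerator inside ln: 0.9405 / 0.0005 = 1881.0
ln(1881.0) = 7.539559
ln(alpha) = ln(4.8) = 1.568616
N_min = 7.539559 / 1.568616 = 4.81


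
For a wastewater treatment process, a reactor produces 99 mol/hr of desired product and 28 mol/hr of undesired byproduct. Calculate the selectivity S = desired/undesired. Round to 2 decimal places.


S = desired product rate / undesired product rate
S = 99 / 28
S = 3.54


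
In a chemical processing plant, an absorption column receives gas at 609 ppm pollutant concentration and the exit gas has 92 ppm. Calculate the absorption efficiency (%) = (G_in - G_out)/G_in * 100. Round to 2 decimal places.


Efficiency = (G_in - G_out) / G_in * 100%
Efficiency = (609 - 92) / 609 * 100
Efficiency = 517 / 609 * 100
Efficiency = 84.89%


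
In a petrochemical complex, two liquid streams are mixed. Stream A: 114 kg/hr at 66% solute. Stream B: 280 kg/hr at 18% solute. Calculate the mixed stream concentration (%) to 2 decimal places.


Mass balance on solute: F1*x1 + F2*x2 = F3*x3
F3 = F1 + F2 = 114 + 280 = 394 kg/hr
x3 = (F1*x1 + F2*x2)/F3
x3 = (114*0.66 + 280*0.18) / 394
x3 = 31.89%


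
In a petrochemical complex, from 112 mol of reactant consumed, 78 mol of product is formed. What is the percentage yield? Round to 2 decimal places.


Yield = (moles product / moles consumed) * 100%
Yield = (78 / 112) * 100
Yield = 0.6964 * 100
Yield = 69.64%


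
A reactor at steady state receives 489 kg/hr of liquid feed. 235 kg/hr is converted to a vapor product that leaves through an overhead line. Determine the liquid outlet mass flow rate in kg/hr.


Steady-state mass balance on the main outlet: F_out = F_in - F_removed
F_out = 489 - 235
F_out = 254 kg/hr


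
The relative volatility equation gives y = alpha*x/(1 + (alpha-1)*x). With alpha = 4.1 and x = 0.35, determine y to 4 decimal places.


y = alpha*x / (1 + (alpha-1)*x)
y = 4.1*0.35 / (1 + (4.1-1)*0.35)
y = 1.435 / (1 + 1.085)
y = 1.435 / 2.085
y = 0.6882


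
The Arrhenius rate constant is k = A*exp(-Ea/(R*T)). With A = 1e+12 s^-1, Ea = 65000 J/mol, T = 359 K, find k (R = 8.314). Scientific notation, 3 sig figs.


k = A * exp(-Ea/(R*T))
k = 1e+12 * exp(-65000 / (8.314 * 359))
k = 1e+12 * exp(-21.777543)
k = 3.48e+02


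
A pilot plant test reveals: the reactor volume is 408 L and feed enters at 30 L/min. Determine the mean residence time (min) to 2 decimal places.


tau = V / v0
tau = 408 / 30
tau = 13.60 min


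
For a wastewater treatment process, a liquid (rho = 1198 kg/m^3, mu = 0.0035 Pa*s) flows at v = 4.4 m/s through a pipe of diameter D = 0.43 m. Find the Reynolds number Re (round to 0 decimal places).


Re = rho * v * D / mu
Re = 1198 * 4.4 * 0.43 / 0.0035
Re = 2266.616 / 0.0035
Re = 647605


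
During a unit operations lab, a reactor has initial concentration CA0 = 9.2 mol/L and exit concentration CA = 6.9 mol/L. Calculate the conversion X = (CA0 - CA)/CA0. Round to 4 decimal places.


X = (CA0 - CA) / CA0
X = (9.2 - 6.9) / 9.2
X = 2.3 / 9.2
X = 0.2500


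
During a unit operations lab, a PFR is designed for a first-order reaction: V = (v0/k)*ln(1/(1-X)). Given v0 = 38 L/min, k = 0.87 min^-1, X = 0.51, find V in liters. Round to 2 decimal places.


V = (v0/k) * ln(1/(1-X))
V = (38/0.87) * ln(1/(1-0.51))
V = 43.678161 * ln(2.040816)
V = 43.678161 * 0.71335
V = 31.16 L


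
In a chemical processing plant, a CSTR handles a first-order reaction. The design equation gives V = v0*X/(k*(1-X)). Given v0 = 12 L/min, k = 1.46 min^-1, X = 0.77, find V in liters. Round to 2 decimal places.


V = v0 * X / (k * (1 - X))
V = 12 * 0.77 / (1.46 * (1 - 0.77))
V = 9.24 / (1.46 * 0.23)
V = 9.24 / 0.3358
V = 27.52 L


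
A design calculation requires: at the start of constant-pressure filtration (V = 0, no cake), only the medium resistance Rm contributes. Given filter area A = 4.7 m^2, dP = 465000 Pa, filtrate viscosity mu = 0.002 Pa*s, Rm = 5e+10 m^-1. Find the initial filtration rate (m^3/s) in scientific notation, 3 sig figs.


rate = A * dP / (mu * Rm)
rate = 4.7 * 465000 / (0.002 * 5e+10)
rate = 2185500.0 / 1.000e+08
rate = 2.19e-02 m^3/s


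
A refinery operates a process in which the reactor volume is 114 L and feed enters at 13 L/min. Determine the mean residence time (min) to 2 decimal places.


tau = V / v0
tau = 114 / 13
tau = 8.77 min


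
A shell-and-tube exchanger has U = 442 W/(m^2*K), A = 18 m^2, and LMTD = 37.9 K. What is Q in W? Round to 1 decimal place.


Q = U * A * LMTD
Q = 442 * 18 * 37.9
Q = 301532.4 W


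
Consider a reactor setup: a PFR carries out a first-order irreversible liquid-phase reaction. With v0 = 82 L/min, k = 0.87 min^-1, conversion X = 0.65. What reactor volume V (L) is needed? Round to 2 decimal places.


V = (v0/k) * ln(1/(1-X))
V = (82/0.87) * ln(1/(1-0.65))
V = 94.252874 * ln(2.857143)
V = 94.252874 * 1.049822
V = 98.95 L


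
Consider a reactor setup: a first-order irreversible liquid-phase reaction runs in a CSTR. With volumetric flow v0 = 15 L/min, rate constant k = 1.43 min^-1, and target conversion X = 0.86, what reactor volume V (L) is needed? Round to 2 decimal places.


V = v0 * X / (k * (1 - X))
V = 15 * 0.86 / (1.43 * (1 - 0.86))
V = 12.9 / (1.43 * 0.14)
V = 12.9 / 0.2002
V = 64.44 L


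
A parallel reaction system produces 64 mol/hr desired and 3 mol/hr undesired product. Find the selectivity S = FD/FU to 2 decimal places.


S = desired product rate / undesired product rate
S = 64 / 3
S = 21.33


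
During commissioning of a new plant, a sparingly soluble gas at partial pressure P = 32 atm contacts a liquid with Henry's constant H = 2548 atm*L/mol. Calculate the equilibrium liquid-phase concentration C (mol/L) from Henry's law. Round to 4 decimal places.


C = P / H
C = 32 / 2548
C = 0.0126 mol/L


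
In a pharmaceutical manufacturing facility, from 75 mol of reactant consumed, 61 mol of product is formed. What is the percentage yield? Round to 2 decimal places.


Yield = (moles product / moles consumed) * 100%
Yield = (61 / 75) * 100
Yield = 0.8133 * 100
Yield = 81.33%


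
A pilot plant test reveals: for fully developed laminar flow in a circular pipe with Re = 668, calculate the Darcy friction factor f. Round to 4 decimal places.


f = 64 / Re
f = 64 / 668
f = 0.0958


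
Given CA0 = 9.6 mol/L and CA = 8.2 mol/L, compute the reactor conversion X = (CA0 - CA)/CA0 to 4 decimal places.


X = (CA0 - CA) / CA0
X = (9.6 - 8.2) / 9.6
X = 1.4 / 9.6
X = 0.1458


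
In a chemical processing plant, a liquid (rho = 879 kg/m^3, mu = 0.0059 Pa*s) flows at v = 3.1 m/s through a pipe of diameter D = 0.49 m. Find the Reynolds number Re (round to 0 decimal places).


Re = rho * v * D / mu
Re = 879 * 3.1 * 0.49 / 0.0059
Re = 1335.201 / 0.0059
Re = 226305


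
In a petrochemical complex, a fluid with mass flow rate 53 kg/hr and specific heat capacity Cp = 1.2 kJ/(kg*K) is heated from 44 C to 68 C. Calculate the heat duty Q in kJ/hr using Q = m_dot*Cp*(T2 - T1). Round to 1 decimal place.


Q = m_dot * Cp * (T2 - T1)
Q = 53 * 1.2 * (68 - 44)
Q = 53 * 1.2 * 24
Q = 1526.4 kJ/hr


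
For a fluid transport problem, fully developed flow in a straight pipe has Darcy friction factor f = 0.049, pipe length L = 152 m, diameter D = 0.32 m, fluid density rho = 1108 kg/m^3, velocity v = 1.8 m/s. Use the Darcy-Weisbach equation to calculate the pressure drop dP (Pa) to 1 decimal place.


dP = f * (L/D) * (rho*v^2/2)
dP = 0.049 * (152/0.32) * (1108*1.8^2/2)
L/D = 475.0
rho*v^2/2 = 1108*3.24/2 = 1794.96
dP = 0.049 * 475.0 * 1794.96
dP = 41777.7 Pa


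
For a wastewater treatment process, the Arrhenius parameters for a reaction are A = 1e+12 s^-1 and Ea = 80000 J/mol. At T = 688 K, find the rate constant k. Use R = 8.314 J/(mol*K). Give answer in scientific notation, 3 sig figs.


k = A * exp(-Ea/(R*T))
k = 1e+12 * exp(-80000 / (8.314 * 688))
k = 1e+12 * exp(-13.985936)
k = 8.43e+05
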